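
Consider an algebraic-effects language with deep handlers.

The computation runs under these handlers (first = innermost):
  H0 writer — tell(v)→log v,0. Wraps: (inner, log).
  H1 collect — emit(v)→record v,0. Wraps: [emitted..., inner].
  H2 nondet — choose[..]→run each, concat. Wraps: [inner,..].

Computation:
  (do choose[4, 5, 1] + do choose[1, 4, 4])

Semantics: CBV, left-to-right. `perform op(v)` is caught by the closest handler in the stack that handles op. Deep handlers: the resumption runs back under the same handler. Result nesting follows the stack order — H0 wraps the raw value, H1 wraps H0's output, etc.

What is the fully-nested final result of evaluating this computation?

Answer: [[(5, ())], [(8, ())], [(8, ())], [(6, ())], [(9, ())], [(9, ())], [(2, ())], [(5, ())], [(5, ())]]

Working:
choose[4, 5, 1] @ H2
  branch[0] choose=4:
    choose[1, 4, 4] @ H2
      branch[0] choose=1:
        H0 returns (5, ())
        H1 returns [(5, ())]
        H2 returns [[(5, ())]]
      branch[1] choose=4:
        H0 returns (8, ())
        H1 returns [(8, ())]
        H2 returns [[(8, ())]]
      branch[2] choose=4:
        H0 returns (8, ())
        H1 returns [(8, ())]
        H2 returns [[(8, ())]]
  branch[1] choose=5:
    choose[1, 4, 4] @ H2
      branch[0] choose=1:
        H0 returns (6, ())
        H1 returns [(6, ())]
        H2 returns [[(6, ())]]
      branch[1] choose=4:
        H0 returns (9, ())
        H1 returns [(9, ())]
        H2 returns [[(9, ())]]
      branch[2] choose=4:
        H0 returns (9, ())
        H1 returns [(9, ())]
        H2 returns [[(9, ())]]
  branch[2] choose=1:
    choose[1, 4, 4] @ H2
      branch[0] choose=1:
        H0 returns (2, ())
        H1 returns [(2, ())]
        H2 returns [[(2, ())]]
      branch[1] choose=4:
        H0 returns (5, ())
        H1 returns [(5, ())]
        H2 returns [[(5, ())]]
      branch[2] choose=4:
        H0 returns (5, ())
        H1 returns [(5, ())]
        H2 returns [[(5, ())]]
= [[(5, ())], [(8, ())], [(8, ())], [(6, ())], [(9, ())], [(9, ())], [(2, ())], [(5, ())], [(5, ())]]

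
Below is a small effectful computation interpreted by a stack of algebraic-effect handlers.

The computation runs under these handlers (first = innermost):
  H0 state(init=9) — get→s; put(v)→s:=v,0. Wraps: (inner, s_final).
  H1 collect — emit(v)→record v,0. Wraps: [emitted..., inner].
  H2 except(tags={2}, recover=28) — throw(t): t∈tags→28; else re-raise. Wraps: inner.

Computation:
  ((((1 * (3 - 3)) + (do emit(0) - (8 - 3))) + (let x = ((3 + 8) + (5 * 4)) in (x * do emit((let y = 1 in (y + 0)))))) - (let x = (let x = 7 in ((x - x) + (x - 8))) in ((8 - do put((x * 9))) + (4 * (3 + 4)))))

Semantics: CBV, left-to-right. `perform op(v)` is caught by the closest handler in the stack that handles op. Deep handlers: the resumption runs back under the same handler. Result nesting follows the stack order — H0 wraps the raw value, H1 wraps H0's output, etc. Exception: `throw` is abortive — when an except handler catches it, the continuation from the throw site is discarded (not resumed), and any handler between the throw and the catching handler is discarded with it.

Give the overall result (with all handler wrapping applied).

Evaluation trace:
emit(0) @ H1 ⇒ out+=0
emit(1) @ H1 ⇒ out+=1
put(-9) @ H0 ⇒ s:=-9
H0 returns (-41, -9)
H1 returns [0, 1, (-41, -9)]
H2 returns [0, 1, (-41, -9)]
= [0, 1, (-41, -9)]

Answer: [0, 1, (-41, -9)]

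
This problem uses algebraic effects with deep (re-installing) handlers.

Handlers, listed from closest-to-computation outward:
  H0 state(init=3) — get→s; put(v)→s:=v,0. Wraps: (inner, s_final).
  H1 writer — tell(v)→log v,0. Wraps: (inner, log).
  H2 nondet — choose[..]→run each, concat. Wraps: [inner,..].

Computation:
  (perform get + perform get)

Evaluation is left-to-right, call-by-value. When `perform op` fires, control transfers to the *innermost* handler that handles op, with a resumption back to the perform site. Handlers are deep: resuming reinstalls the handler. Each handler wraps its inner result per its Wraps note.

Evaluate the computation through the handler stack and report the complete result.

Evaluation trace:
get @ H0 ⇒ 3
get @ H0 ⇒ 3
H0 returns (6, 3)
H1 returns ((6, 3), ())
H2 returns [((6, 3), ())]
= [((6, 3), ())]

Answer: [((6, 3), ())]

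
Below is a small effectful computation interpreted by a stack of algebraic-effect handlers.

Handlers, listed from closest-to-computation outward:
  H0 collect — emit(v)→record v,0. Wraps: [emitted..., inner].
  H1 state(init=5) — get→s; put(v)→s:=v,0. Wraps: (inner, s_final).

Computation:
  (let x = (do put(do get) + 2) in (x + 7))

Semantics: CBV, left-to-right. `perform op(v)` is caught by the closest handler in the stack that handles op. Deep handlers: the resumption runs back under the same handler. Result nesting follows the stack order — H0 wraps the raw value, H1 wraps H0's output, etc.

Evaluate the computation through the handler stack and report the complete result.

Answer: ([9], 5)

Working:
get @ H1 ⇒ 5
put(5) @ H1 ⇒ s:=5
H0 returns [9]
H1 returns ([9], 5)
= ([9], 5)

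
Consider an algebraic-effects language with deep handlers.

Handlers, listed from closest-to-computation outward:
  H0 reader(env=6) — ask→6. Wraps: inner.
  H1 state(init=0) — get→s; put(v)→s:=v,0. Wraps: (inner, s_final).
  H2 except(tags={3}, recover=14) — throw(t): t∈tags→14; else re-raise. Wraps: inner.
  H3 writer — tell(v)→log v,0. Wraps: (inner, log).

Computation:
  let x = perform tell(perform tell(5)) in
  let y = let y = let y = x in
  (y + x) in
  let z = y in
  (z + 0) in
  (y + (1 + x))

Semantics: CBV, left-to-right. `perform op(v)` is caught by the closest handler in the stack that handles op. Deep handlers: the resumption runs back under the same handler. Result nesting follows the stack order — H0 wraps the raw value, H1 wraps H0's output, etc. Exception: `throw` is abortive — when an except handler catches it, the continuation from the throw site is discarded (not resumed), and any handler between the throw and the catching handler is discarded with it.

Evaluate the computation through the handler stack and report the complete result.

Answer: ((1, 0), (5, 0))

Step-by-step:
tell(5) @ H3 ⇒ log+=5
tell(0) @ H3 ⇒ log+=0
H0 returns 1
H1 returns (1, 0)
H2 returns (1, 0)
H3 returns ((1, 0), (5, 0))
= ((1, 0), (5, 0))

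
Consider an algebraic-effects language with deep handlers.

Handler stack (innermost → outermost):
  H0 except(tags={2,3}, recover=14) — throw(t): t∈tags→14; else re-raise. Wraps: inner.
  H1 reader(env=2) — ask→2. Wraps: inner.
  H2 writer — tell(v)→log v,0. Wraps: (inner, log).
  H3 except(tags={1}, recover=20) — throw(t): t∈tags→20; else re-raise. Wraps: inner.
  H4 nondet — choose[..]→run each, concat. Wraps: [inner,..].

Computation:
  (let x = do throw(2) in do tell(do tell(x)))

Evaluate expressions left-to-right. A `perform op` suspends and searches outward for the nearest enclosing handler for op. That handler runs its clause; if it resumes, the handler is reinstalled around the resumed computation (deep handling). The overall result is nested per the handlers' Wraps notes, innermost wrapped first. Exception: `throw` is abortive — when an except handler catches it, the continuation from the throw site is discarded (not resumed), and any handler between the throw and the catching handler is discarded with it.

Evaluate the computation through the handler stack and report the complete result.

Answer: [(14, ())]

Working:
throw(2) @ H0 caught ⇒ 14
H1 returns 14
H2 returns (14, ())
H3 returns (14, ())
H4 returns [(14, ())]
= [(14, ())]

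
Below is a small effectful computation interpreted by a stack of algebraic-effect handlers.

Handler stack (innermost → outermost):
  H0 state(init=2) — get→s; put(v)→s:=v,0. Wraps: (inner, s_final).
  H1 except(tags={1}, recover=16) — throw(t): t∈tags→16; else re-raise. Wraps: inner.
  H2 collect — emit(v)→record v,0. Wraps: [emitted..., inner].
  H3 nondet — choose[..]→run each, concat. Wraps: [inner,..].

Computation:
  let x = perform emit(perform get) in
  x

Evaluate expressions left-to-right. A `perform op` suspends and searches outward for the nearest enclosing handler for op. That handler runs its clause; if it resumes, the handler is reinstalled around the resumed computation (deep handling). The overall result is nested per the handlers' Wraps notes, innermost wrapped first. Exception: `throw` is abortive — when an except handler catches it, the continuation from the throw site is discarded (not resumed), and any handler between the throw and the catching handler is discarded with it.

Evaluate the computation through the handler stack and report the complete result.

Answer: [[2, (0, 2)]]

Evaluation trace:
get @ H0 ⇒ 2
emit(2) @ H2 ⇒ out+=2
H0 returns (0, 2)
H1 returns (0, 2)
H2 returns [2, (0, 2)]
H3 returns [[2, (0, 2)]]
= [[2, (0, 2)]]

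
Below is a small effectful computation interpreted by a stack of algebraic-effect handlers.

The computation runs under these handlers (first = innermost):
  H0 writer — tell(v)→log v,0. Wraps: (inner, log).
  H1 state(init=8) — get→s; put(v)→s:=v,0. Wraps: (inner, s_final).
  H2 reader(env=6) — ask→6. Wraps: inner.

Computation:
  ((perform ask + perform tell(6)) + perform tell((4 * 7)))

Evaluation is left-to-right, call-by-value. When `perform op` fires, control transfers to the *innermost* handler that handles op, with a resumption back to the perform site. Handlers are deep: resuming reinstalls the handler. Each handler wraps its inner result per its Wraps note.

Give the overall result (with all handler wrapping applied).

Evaluation trace:
ask @ H2 ⇒ 6
tell(6) @ H0 ⇒ log+=6
tell(28) @ H0 ⇒ log+=28
H0 returns (6, (6, 28))
H1 returns ((6, (6, 28)), 8)
H2 returns ((6, (6, 28)), 8)
= ((6, (6, 28)), 8)

Answer: ((6, (6, 28)), 8)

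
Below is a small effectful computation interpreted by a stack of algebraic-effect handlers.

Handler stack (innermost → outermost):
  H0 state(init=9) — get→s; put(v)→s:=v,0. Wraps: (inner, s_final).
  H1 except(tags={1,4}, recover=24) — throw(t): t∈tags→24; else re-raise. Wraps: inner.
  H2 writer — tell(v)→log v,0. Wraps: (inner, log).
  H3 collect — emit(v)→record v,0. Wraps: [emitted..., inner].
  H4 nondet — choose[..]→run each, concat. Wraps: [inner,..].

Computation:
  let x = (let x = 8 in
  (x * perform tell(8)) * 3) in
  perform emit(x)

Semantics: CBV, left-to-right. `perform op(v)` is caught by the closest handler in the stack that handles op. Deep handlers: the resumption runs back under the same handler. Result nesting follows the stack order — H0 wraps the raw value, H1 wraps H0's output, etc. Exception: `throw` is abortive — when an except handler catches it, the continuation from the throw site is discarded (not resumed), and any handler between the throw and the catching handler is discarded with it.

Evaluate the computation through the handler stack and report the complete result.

Working:
tell(8) @ H2 ⇒ log+=8
emit(0) @ H3 ⇒ out+=0
H0 returns (0, 9)
H1 returns (0, 9)
H2 returns ((0, 9), (8))
H3 returns [0, ((0, 9), (8))]
H4 returns [[0, ((0, 9), (8))]]
= [[0, ((0, 9), (8))]]

Answer: [[0, ((0, 9), (8))]]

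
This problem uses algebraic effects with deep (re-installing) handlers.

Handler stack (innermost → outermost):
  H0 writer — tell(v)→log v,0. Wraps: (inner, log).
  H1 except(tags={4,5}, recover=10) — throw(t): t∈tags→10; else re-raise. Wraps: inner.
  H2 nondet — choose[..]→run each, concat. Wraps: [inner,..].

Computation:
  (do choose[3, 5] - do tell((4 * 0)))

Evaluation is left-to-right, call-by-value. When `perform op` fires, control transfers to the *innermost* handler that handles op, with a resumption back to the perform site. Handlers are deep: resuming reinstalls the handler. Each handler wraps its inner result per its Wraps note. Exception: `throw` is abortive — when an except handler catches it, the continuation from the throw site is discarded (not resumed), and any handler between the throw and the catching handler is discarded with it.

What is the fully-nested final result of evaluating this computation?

Answer: [(3, (0)), (5, (0))]

Evaluation trace:
choose[3, 5] @ H2
  branch[0] choose=3:
    tell(0) @ H0 ⇒ log+=0
    H0 returns (3, (0))
    H1 returns (3, (0))
    H2 returns [(3, (0))]
  branch[1] choose=5:
    tell(0) @ H0 ⇒ log+=0
    H0 returns (5, (0))
    H1 returns (5, (0))
    H2 returns [(5, (0))]
= [(3, (0)), (5, (0))]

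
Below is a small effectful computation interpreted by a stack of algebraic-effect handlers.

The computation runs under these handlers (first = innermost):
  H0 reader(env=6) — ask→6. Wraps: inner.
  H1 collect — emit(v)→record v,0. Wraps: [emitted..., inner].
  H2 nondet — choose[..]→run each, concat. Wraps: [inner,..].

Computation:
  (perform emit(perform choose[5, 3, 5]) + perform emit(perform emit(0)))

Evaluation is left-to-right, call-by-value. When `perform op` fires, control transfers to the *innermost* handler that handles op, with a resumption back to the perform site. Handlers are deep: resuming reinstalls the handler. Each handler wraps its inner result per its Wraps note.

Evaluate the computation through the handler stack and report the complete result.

Working:
choose[5, 3, 5] @ H2
  branch[0] choose=5:
    emit(5) @ H1 ⇒ out+=5
    emit(0) @ H1 ⇒ out+=0
    emit(0) @ H1 ⇒ out+=0
    H0 returns 0
    H1 returns [5, 0, 0, 0]
    H2 returns [[5, 0, 0, 0]]
  branch[1] choose=3:
    emit(3) @ H1 ⇒ out+=3
    emit(0) @ H1 ⇒ out+=0
    emit(0) @ H1 ⇒ out+=0
    H0 returns 0
    H1 returns [3, 0, 0, 0]
    H2 returns [[3, 0, 0, 0]]
  branch[2] choose=5:
    emit(5) @ H1 ⇒ out+=5
    emit(0) @ H1 ⇒ out+=0
    emit(0) @ H1 ⇒ out+=0
    H0 returns 0
    H1 returns [5, 0, 0, 0]
    H2 returns [[5, 0, 0, 0]]
= [[5, 0, 0, 0], [3, 0, 0, 0], [5, 0, 0, 0]]

Answer: [[5, 0, 0, 0], [3, 0, 0, 0], [5, 0, 0, 0]]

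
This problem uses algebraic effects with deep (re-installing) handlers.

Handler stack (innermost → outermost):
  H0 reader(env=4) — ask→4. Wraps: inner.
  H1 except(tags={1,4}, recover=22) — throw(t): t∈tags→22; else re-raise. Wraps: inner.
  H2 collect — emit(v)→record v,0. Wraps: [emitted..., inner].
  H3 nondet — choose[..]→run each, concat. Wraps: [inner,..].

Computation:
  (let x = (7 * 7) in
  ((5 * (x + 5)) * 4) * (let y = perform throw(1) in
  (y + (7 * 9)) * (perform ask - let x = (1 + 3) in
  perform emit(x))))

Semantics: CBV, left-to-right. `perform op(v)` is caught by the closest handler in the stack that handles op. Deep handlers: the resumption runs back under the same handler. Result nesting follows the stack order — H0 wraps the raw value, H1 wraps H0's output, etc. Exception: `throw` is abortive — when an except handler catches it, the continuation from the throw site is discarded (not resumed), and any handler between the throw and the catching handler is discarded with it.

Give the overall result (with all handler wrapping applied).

Answer: [[22]]

Step-by-step:
throw(1) @ H1 caught ⇒ 22
H2 returns [22]
H3 returns [[22]]
= [[22]]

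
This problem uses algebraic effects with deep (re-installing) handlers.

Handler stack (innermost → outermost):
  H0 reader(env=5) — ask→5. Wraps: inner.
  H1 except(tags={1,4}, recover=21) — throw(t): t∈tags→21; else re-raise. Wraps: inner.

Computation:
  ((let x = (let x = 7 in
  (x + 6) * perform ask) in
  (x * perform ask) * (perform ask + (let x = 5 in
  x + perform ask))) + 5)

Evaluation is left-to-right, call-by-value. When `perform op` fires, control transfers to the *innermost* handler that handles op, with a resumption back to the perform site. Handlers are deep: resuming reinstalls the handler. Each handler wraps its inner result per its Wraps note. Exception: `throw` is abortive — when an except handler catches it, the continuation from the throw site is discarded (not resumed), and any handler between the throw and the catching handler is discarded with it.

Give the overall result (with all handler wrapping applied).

Answer: 4880

Evaluation trace:
ask @ H0 ⇒ 5
ask @ H0 ⇒ 5
ask @ H0 ⇒ 5
ask @ H0 ⇒ 5
H0 returns 4880
H1 returns 4880
= 4880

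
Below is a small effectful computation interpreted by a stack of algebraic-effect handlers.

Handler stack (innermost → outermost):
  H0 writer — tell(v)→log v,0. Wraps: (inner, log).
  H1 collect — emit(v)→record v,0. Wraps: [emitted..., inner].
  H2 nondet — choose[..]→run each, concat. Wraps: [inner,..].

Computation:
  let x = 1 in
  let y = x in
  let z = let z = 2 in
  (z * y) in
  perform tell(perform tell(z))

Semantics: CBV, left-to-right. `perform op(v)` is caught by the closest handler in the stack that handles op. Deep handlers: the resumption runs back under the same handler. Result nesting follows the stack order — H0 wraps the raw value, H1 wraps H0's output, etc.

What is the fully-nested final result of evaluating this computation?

Step-by-step:
tell(2) @ H0 ⇒ log+=2
tell(0) @ H0 ⇒ log+=0
H0 returns (0, (2, 0))
H1 returns [(0, (2, 0))]
H2 returns [[(0, (2, 0))]]
= [[(0, (2, 0))]]

Answer: [[(0, (2, 0))]]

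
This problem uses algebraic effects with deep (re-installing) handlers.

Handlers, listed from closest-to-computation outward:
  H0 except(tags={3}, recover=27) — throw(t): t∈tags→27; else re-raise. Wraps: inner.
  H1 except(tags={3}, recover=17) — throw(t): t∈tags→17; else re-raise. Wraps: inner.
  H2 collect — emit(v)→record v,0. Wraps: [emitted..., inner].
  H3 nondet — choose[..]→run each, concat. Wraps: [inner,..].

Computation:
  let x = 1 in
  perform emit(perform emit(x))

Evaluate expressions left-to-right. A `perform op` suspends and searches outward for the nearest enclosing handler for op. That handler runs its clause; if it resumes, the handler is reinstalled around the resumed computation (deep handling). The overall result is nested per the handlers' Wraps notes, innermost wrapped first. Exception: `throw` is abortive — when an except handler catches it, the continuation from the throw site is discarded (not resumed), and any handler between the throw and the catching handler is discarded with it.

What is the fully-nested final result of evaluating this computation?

Step-by-step:
emit(1) @ H2 ⇒ out+=1
emit(0) @ H2 ⇒ out+=0
H0 returns 0
H1 returns 0
H2 returns [1, 0, 0]
H3 returns [[1, 0, 0]]
= [[1, 0, 0]]

Answer: [[1, 0, 0]]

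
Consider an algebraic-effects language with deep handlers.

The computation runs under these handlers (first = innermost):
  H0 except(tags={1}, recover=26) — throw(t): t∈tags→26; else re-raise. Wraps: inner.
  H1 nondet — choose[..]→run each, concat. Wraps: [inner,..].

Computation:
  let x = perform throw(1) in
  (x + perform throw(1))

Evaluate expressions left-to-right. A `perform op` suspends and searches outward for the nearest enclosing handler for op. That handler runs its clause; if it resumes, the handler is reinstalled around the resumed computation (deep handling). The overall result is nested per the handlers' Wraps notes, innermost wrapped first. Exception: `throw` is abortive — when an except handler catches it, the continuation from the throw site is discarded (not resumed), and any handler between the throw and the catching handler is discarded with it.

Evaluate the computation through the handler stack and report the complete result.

Answer: [26]

Evaluation trace:
throw(1) @ H0 caught ⇒ 26
H1 returns [26]
= [26]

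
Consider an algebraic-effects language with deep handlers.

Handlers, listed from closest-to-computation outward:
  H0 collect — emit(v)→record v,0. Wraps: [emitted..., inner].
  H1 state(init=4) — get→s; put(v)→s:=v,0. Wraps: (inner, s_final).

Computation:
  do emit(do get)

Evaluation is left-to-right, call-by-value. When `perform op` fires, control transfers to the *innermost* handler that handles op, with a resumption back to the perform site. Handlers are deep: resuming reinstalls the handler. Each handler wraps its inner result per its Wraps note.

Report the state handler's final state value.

Answer: 4

Step-by-step:
get @ H1 ⇒ 4
emit(4) @ H0 ⇒ out+=4
H0 returns [4, 0]
H1 returns ([4, 0], 4)
= ([4, 0], 4)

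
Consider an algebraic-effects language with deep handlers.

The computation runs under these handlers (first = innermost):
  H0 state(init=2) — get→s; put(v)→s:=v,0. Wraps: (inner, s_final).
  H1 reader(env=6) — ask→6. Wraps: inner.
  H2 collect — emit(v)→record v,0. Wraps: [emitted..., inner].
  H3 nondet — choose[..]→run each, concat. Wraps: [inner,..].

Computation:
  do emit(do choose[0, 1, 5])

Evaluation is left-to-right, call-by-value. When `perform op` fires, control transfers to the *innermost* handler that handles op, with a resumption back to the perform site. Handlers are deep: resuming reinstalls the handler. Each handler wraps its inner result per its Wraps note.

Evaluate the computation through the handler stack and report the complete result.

Working:
choose[0, 1, 5] @ H3
  branch[0] choose=0:
    emit(0) @ H2 ⇒ out+=0
    H0 returns (0, 2)
    H1 returns (0, 2)
    H2 returns [0, (0, 2)]
    H3 returns [[0, (0, 2)]]
  branch[1] choose=1:
    emit(1) @ H2 ⇒ out+=1
    H0 returns (0, 2)
    H1 returns (0, 2)
    H2 returns [1, (0, 2)]
    H3 returns [[1, (0, 2)]]
  branch[2] choose=5:
    emit(5) @ H2 ⇒ out+=5
    H0 returns (0, 2)
    H1 returns (0, 2)
    H2 returns [5, (0, 2)]
    H3 returns [[5, (0, 2)]]
= [[0, (0, 2)], [1, (0, 2)], [5, (0, 2)]]

Answer: [[0, (0, 2)], [1, (0, 2)], [5, (0, 2)]]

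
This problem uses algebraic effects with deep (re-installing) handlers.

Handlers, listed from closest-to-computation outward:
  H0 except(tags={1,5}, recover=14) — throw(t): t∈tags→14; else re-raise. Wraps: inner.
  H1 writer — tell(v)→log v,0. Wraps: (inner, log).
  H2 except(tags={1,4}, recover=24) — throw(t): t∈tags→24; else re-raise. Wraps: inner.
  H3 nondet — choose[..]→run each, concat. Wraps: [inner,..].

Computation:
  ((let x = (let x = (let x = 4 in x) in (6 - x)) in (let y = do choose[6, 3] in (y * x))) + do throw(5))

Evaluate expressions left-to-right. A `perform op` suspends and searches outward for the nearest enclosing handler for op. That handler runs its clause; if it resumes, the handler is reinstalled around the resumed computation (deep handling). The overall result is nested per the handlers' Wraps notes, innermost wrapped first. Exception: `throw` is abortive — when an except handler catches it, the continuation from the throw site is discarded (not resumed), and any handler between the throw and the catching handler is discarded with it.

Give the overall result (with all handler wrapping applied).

Answer: [(14, ()), (14, ())]

Evaluation trace:
choose[6, 3] @ H3
  branch[0] choose=6:
    throw(5) @ H0 caught ⇒ 14
    H1 returns (14, ())
    H2 returns (14, ())
    H3 returns [(14, ())]
  branch[1] choose=3:
    throw(5) @ H0 caught ⇒ 14
    H1 returns (14, ())
    H2 returns (14, ())
    H3 returns [(14, ())]
= [(14, ()), (14, ())]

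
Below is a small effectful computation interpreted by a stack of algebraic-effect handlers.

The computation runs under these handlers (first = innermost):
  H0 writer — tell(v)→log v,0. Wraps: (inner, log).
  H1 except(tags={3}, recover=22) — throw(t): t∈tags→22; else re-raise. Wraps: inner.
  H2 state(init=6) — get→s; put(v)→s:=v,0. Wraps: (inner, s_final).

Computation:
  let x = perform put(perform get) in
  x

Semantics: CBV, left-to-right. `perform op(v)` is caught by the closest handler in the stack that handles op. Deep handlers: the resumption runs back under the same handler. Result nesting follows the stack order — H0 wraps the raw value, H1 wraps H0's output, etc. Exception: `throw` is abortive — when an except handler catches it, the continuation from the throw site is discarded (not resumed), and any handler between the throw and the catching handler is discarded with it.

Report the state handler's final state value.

Step-by-step:
get @ H2 ⇒ 6
put(6) @ H2 ⇒ s:=6
H0 returns (0, ())
H1 returns (0, ())
H2 returns ((0, ()), 6)
= ((0, ()), 6)

Answer: 6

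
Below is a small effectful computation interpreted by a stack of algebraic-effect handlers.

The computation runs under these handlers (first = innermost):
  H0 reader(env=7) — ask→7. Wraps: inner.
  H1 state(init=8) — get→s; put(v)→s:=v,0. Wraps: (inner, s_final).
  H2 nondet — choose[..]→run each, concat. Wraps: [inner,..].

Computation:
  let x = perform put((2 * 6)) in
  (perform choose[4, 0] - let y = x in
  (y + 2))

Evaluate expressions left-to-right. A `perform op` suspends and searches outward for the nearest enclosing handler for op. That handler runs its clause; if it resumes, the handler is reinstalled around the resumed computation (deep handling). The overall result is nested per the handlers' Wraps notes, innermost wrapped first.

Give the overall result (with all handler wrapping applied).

Answer: [(2, 12), (-2, 12)]

Evaluation trace:
put(12) @ H1 ⇒ s:=12
choose[4, 0] @ H2
  branch[0] choose=4:
    H0 returns 2
    H1 returns (2, 12)
    H2 returns [(2, 12)]
  branch[1] choose=0:
    H0 returns -2
    H1 returns (-2, 12)
    H2 returns [(-2, 12)]
= [(2, 12), (-2, 12)]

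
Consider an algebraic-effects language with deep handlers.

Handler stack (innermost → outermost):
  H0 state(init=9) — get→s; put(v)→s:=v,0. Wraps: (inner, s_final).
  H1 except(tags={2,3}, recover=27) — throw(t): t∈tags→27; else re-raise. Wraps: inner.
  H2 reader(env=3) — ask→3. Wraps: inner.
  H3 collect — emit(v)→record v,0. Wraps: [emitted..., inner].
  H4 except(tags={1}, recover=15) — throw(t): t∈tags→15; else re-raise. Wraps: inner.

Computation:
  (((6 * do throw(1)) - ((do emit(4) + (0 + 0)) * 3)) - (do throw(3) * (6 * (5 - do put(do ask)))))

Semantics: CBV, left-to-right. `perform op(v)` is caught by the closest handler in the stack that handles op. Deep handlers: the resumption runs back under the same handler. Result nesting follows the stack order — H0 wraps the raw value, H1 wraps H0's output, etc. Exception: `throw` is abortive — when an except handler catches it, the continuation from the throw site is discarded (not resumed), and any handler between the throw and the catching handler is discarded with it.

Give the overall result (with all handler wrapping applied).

Answer: 15

Evaluation trace:
throw(1) @ H1 re-raised
throw(1) @ H4 caught ⇒ 15
= 15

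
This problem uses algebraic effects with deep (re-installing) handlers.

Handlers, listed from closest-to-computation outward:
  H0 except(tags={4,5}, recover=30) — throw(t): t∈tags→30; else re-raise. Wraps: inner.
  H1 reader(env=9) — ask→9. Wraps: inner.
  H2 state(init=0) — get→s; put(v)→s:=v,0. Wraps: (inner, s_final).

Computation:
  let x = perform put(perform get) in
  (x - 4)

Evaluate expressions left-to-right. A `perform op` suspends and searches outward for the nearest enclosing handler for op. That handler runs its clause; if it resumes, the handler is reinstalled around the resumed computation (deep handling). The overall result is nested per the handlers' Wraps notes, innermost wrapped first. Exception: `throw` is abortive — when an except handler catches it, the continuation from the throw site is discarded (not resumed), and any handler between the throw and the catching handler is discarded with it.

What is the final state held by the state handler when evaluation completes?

Answer: 0

Step-by-step:
get @ H2 ⇒ 0
put(0) @ H2 ⇒ s:=0
H0 returns -4
H1 returns -4
H2 returns (-4, 0)
= (-4, 0)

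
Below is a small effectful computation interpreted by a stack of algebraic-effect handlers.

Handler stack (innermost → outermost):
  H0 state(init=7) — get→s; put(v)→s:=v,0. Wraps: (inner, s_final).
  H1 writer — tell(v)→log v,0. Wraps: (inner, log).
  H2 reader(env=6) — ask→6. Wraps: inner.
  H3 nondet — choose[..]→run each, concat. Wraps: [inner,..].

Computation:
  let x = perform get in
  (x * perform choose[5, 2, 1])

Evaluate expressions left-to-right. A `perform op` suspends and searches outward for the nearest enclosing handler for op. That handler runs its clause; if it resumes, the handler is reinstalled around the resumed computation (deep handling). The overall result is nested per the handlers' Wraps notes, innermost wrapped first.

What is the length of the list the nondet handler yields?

Answer: 3

Step-by-step:
get @ H0 ⇒ 7
choose[5, 2, 1] @ H3
  branch[0] choose=5:
    H0 returns (35, 7)
    H1 returns ((35, 7), ())
    H2 returns ((35, 7), ())
    H3 returns [((35, 7), ())]
  branch[1] choose=2:
    H0 returns (14, 7)
    H1 returns ((14, 7), ())
    H2 returns ((14, 7), ())
    H3 returns [((14, 7), ())]
  branch[2] choose=1:
    H0 returns (7, 7)
    H1 returns ((7, 7), ())
    H2 returns ((7, 7), ())
    H3 returns [((7, 7), ())]
= [((35, 7), ()), ((14, 7), ()), ((7, 7), ())]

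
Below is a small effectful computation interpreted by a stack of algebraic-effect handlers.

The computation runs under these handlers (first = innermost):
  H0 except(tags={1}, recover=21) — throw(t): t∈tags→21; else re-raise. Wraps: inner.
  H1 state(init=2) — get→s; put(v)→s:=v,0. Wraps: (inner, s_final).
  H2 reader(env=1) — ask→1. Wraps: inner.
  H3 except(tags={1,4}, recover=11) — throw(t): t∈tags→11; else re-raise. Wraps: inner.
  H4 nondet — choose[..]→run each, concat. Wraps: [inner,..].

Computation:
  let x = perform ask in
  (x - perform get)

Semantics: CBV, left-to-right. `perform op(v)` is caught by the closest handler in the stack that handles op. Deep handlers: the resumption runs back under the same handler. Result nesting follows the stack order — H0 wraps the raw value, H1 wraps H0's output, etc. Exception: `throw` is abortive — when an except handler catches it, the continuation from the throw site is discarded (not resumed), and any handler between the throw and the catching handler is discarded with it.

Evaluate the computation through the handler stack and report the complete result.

Step-by-step:
ask @ H2 ⇒ 1
get @ H1 ⇒ 2
H0 returns -1
H1 returns (-1, 2)
H2 returns (-1, 2)
H3 returns (-1, 2)
H4 returns [(-1, 2)]
= [(-1, 2)]

Answer: [(-1, 2)]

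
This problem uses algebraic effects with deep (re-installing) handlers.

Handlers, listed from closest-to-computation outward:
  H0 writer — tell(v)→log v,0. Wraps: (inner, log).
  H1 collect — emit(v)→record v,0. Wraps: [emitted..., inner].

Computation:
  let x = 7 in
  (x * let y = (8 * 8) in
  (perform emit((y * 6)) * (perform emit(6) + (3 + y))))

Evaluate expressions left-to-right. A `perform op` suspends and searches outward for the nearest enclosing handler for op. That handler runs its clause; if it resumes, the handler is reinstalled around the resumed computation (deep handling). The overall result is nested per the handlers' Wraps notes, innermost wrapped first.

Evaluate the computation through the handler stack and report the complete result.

Answer: [384, 6, (0, ())]

Evaluation trace:
emit(384) @ H1 ⇒ out+=384
emit(6) @ H1 ⇒ out+=6
H0 returns (0, ())
H1 returns [384, 6, (0, ())]
= [384, 6, (0, ())]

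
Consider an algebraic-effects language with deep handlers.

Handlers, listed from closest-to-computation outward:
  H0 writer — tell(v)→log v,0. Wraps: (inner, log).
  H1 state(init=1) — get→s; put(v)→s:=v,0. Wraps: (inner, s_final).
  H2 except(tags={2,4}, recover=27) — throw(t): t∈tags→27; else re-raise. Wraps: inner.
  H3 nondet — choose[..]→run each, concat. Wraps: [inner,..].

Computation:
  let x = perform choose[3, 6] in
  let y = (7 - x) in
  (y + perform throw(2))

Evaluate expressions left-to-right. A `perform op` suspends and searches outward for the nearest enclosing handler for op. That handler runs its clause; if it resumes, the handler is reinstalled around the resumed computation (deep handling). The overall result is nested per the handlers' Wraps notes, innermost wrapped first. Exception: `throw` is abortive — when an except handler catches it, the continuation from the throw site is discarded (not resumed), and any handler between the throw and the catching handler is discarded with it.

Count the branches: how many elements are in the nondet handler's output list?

Evaluation trace:
choose[3, 6] @ H3
  branch[0] choose=3:
    throw(2) @ H2 caught ⇒ 27
    H3 returns [27]
  branch[1] choose=6:
    throw(2) @ H2 caught ⇒ 27
    H3 returns [27]
= [27, 27]

Answer: 2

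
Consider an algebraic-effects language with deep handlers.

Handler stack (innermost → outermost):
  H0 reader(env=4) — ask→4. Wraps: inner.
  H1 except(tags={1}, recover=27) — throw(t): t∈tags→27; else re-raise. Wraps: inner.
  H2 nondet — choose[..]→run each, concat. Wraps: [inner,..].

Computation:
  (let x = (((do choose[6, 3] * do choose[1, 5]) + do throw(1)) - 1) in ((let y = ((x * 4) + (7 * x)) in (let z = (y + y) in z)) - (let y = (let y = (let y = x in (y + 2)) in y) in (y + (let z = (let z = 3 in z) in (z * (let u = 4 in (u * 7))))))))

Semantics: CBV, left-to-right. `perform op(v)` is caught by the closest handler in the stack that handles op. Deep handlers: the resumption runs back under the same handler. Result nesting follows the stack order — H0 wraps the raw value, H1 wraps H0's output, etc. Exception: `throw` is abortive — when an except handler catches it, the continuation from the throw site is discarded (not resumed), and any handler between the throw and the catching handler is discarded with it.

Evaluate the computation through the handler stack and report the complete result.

Answer: [27, 27, 27, 27]

Step-by-step:
choose[6, 3] @ H2
  branch[0] choose=6:
    choose[1, 5] @ H2
      branch[0] choose=1:
        throw(1) @ H1 caught ⇒ 27
        H2 returns [27]
      branch[1] choose=5:
        throw(1) @ H1 caught ⇒ 27
        H2 returns [27]
  branch[1] choose=3:
    choose[1, 5] @ H2
      branch[0] choose=1:
        throw(1) @ H1 caught ⇒ 27
        H2 returns [27]
      branch[1] choose=5:
        throw(1) @ H1 caught ⇒ 27
        H2 returns [27]
= [27, 27, 27, 27]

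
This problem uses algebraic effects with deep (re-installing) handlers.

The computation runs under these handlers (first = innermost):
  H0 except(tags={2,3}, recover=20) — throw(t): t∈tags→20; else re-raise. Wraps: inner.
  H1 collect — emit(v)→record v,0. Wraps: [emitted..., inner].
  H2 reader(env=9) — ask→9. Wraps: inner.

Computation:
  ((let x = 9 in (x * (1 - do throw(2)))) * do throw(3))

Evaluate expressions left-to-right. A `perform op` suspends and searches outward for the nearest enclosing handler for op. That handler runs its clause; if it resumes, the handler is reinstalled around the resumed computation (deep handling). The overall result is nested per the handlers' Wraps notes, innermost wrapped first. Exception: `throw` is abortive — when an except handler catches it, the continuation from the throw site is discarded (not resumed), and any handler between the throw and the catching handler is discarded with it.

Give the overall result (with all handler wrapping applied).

Answer: [20]

Evaluation trace:
throw(2) @ H0 caught ⇒ 20
H1 returns [20]
H2 returns [20]
= [20]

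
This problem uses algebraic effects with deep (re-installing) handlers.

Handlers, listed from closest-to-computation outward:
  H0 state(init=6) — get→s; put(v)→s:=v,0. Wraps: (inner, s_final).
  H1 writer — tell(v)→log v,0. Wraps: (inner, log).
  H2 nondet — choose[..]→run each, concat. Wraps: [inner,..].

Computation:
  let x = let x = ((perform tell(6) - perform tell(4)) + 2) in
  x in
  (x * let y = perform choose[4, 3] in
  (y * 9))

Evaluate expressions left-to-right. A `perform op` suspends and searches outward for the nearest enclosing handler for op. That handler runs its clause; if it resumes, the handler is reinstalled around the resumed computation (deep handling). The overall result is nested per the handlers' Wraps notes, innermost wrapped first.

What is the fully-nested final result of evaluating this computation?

Answer: [((72, 6), (6, 4)), ((54, 6), (6, 4))]

Step-by-step:
tell(6) @ H1 ⇒ log+=6
tell(4) @ H1 ⇒ log+=4
choose[4, 3] @ H2
  branch[0] choose=4:
    H0 returns (72, 6)
    H1 returns ((72, 6), (6, 4))
    H2 returns [((72, 6), (6, 4))]
  branch[1] choose=3:
    H0 returns (54, 6)
    H1 returns ((54, 6), (6, 4))
    H2 returns [((54, 6), (6, 4))]
= [((72, 6), (6, 4)), ((54, 6), (6, 4))]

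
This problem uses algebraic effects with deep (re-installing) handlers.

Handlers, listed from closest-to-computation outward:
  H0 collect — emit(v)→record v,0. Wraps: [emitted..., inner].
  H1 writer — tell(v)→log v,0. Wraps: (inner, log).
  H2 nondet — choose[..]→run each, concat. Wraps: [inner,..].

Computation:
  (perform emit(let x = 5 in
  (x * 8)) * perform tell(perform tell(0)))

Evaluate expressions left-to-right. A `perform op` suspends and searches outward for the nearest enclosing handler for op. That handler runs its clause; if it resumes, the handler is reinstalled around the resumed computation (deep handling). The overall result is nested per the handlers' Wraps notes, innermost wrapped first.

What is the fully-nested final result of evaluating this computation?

Answer: [([40, 0], (0, 0))]

Evaluation trace:
emit(40) @ H0 ⇒ out+=40
tell(0) @ H1 ⇒ log+=0
tell(0) @ H1 ⇒ log+=0
H0 returns [40, 0]
H1 returns ([40, 0], (0, 0))
H2 returns [([40, 0], (0, 0))]
= [([40, 0], (0, 0))]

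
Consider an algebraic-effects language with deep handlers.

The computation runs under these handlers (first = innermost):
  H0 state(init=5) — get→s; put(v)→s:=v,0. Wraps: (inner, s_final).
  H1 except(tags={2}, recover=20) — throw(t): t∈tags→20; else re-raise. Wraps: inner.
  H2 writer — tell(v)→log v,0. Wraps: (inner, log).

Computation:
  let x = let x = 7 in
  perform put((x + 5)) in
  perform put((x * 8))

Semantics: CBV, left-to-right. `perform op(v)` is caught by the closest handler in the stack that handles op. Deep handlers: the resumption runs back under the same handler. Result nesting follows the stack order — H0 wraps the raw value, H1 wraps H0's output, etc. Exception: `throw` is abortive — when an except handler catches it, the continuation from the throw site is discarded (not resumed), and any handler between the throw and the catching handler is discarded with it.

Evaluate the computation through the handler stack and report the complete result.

Working:
put(12) @ H0 ⇒ s:=12
put(0) @ H0 ⇒ s:=0
H0 returns (0, 0)
H1 returns (0, 0)
H2 returns ((0, 0), ())
= ((0, 0), ())

Answer: ((0, 0), ())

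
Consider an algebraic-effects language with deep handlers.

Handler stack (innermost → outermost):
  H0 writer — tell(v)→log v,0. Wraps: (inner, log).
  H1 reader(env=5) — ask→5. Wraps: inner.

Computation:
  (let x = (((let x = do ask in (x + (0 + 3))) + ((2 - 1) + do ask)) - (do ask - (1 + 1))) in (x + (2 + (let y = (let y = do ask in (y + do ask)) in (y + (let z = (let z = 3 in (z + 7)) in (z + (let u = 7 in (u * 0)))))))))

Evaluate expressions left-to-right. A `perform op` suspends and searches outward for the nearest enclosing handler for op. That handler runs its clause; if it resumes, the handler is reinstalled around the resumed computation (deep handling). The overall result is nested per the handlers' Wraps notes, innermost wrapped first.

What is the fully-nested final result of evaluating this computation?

Answer: (33, ())

Step-by-step:
ask @ H1 ⇒ 5
ask @ H1 ⇒ 5
ask @ H1 ⇒ 5
ask @ H1 ⇒ 5
ask @ H1 ⇒ 5
H0 returns (33, ())
H1 returns (33, ())
= (33, ())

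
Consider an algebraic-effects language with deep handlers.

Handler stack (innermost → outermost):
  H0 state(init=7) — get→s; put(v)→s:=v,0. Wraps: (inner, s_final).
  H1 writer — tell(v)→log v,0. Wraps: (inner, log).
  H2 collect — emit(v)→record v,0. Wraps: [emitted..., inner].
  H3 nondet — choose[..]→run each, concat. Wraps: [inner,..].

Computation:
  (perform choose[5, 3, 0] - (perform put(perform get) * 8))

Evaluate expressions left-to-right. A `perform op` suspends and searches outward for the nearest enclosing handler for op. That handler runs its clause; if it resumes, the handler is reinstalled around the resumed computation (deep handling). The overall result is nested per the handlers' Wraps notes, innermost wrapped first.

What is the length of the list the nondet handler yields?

Step-by-step:
choose[5, 3, 0] @ H3
  branch[0] choose=5:
    get @ H0 ⇒ 7
    put(7) @ H0 ⇒ s:=7
    H0 returns (5, 7)
    H1 returns ((5, 7), ())
    H2 returns [((5, 7), ())]
    H3 returns [[((5, 7), ())]]
  branch[1] choose=3:
    get @ H0 ⇒ 7
    put(7) @ H0 ⇒ s:=7
    H0 returns (3, 7)
    H1 returns ((3, 7), ())
    H2 returns [((3, 7), ())]
    H3 returns [[((3, 7), ())]]
  branch[2] choose=0:
    get @ H0 ⇒ 7
    put(7) @ H0 ⇒ s:=7
    H0 returns (0, 7)
    H1 returns ((0, 7), ())
    H2 returns [((0, 7), ())]
    H3 returns [[((0, 7), ())]]
= [[((5, 7), ())], [((3, 7), ())], [((0, 7), ())]]

Answer: 3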